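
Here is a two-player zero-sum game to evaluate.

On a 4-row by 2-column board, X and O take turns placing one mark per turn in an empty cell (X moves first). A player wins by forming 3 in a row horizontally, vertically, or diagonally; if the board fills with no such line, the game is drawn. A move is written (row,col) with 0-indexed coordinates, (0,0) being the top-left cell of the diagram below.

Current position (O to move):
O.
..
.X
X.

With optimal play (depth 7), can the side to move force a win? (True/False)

O winning at [O./../.X/X.]: False

ply 1, O at O./../.X/X. | (0,1)=+0→OO/../.X/X.*; (1,0)=+0→O./O./.X/X.; (1,1)=+0→O./.O/.X/X.; (2,0)=+0→O./../OX/X.; (3,1)=+0→O./../.X/XO
ply 2, X at OO/../.X/X. | (1,0)=+0→OO/X./.X/X.*; (1,1)=+0→OO/.X/.X/X.; (2,0)=+0→OO/../XX/X.; (3,1)=+0→OO/../.X/XX
ply 3, O at OO/X./.X/X. | (1,1)=-1→OO/XO/.X/X.; (2,0)=+0→OO/X./OX/X.*; (3,1)=-1→OO/X./.X/XO
ply 4, X at OO/X./OX/X. | (1,1)=+0→OO/XX/OX/X.*; (3,1)=+0→OO/X./OX/XX
ply 5, O at OO/XX/OX/X. | (3,1)=+0→OO/XX/OX/XO*
ply 6: OO/XX/OX/XO is terminal +0 (X); from O./../.X/X. depth 7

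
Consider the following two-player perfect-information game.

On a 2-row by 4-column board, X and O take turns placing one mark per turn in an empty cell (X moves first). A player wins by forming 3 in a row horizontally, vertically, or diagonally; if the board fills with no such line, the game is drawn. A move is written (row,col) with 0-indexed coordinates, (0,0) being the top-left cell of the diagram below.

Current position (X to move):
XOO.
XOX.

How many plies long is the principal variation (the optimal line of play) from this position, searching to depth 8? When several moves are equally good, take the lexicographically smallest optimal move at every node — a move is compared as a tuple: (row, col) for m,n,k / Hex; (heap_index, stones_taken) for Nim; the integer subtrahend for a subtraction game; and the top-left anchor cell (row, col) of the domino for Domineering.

ply 1, X at XOO./XOX. | (0,3)=+0→XOOX/XOX.*; (1,3)=-1→XOO./XOXX
ply 2, O at XOOX/XOX. | (1,3)=+0→XOOX/XOXO*
ply 3: XOOX/XOXO is terminal +0 (X); from XOO./XOX. depth 8

PV length from [XOO./XOX.]: 2 plies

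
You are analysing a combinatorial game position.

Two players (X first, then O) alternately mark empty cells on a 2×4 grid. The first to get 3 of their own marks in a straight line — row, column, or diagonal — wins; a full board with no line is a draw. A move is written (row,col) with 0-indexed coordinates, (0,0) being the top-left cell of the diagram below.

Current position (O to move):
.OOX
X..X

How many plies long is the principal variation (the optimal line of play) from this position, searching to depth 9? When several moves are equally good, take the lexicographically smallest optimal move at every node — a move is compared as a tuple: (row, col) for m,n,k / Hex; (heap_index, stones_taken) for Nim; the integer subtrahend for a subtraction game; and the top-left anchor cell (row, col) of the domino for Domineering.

[.OOX/X..X] O move#1: (0,0):+1/OOOX/X..X*, (1,1):+0/.OOX/XO.X, (1,2):+0/.OOX/X.OX
[OOOX/X..X] end (terminal -1, X#2); searched .OOX/X..X to 9

PV length from [.OOX/X..X]: 1 ply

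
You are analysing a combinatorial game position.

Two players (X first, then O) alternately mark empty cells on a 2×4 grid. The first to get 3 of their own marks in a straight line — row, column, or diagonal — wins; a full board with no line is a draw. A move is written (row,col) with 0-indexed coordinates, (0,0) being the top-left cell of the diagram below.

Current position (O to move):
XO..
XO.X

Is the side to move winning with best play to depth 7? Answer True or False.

O winning at [XO../XO.X]: False

p1 O@[XO../XO.X]: (0,2)[XOO./XO.X]+0* (0,3)[XO.O/XO.X]+0 (1,2)[XO../XOOX]+0
p2 X@[XOO./XO.X]: (0,3)[XOOX/XO.X]+0* (1,2)[XOO./XOXX]-1
p3 O@[XOOX/XO.X]: (1,2)[XOOX/XOOX]+0*
p4 X@[XOOX/XOOX] terminal +0; root [XO../XO.X] d7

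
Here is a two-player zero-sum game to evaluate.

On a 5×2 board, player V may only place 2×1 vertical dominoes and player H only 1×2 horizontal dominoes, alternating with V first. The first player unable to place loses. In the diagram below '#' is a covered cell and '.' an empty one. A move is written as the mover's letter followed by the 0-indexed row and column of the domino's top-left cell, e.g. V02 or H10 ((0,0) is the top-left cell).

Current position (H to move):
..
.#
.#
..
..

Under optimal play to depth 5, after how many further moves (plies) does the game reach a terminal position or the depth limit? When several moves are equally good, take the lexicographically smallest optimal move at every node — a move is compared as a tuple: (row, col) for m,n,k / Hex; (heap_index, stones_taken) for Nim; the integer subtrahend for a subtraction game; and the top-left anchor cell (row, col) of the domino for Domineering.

PV length from [../.#/.#/../..]: 3 plies

p1 H@[../.#/.#/../..]: H00[##/.#/.#/../..]-1 H30[../.#/.#/##/..]+1* H40[../.#/.#/../##]+1
p2 V@[../.#/.#/##/..]: V00[#./##/.#/##/..]-1* V10[../##/##/##/..]-1
p3 H@[#./##/.#/##/..]: H40[#./##/.#/##/##]+1*
p4 V@[#./##/.#/##/##] terminal -1; root [../.#/.#/../..] d5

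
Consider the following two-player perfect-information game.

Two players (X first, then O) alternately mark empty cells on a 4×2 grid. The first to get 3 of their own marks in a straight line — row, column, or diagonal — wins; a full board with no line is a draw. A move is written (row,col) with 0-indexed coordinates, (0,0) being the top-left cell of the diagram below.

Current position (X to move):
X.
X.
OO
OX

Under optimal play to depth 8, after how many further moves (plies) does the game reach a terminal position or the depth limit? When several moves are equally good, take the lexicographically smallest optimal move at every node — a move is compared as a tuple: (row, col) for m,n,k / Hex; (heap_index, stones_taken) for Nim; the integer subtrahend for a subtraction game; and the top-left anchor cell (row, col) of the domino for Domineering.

ply 1, X at X./X./OO/OX | (0,1)=+0→XX/X./OO/OX*; (1,1)=+0→X./XX/OO/OX
ply 2, O at XX/X./OO/OX | (1,1)=+0→XX/XO/OO/OX*
ply 3: XX/XO/OO/OX is terminal +0 (X); from X./X./OO/OX depth 8

PV length from [X./X./OO/OX]: 2 plies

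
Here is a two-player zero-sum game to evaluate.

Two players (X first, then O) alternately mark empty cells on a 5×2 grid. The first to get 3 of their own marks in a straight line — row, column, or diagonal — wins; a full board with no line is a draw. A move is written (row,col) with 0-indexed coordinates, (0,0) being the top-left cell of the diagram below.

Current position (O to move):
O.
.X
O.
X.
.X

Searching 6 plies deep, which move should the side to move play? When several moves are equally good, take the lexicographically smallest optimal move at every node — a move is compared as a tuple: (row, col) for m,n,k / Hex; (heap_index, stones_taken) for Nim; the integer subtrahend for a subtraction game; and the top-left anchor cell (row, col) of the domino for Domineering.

O's best at [O./.X/O./X./.X]: (1,0)

p1 O@[O./.X/O./X./.X]: (0,1)[OO/.X/O./X./.X]+0 (1,0)[O./OX/O./X./.X]+1* (2,1)[O./.X/OO/X./.X]+0 (3,1)[O./.X/O./XO/.X]+0 (4,0)[O./.X/O./X./OX]+0
p2 X@[O./OX/O./X./.X] terminal -1; root [O./.X/O./X./.X] d6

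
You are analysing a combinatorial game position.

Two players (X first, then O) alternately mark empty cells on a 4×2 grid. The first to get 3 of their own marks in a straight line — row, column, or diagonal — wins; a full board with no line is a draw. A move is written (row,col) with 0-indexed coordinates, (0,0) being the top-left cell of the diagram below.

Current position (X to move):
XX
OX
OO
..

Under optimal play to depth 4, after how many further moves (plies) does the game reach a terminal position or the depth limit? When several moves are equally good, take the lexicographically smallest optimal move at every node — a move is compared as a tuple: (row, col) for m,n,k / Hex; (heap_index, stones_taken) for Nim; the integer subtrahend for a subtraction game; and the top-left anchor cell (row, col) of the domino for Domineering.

p1 X@[XX/OX/OO/..]: (3,0)[XX/OX/OO/X.]+0* (3,1)[XX/OX/OO/.X]-1
p2 O@[XX/OX/OO/X.]: (3,1)[XX/OX/OO/XO]+0*
p3 X@[XX/OX/OO/XO] terminal +0; root [XX/OX/OO/..] d4

PV length from [XX/OX/OO/..]: 2 plies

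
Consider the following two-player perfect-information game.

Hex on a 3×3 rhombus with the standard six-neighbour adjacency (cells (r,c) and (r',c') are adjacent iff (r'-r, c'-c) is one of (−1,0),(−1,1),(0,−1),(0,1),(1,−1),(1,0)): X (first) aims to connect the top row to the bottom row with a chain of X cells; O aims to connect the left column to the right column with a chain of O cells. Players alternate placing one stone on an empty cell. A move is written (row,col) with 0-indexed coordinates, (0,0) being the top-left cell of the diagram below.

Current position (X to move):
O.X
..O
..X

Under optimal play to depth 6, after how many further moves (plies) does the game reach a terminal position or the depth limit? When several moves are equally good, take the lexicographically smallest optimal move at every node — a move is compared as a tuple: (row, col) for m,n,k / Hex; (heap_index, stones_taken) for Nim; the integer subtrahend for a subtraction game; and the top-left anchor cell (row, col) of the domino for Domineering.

p1 X@[O.X/..O/..X]: (0,1)[OXX/..O/..X]-1 (1,0)[O.X/X.O/..X]-1 (1,1)[O.X/.XO/..X]+1* (2,0)[O.X/..O/X.X]-1 (2,1)[O.X/..O/.XX]-1
p2 O@[O.X/.XO/..X]: (0,1)[OOX/.XO/..X]-1* (1,0)[O.X/OXO/..X]-1 (2,0)[O.X/.XO/O.X]-1 (2,1)[O.X/.XO/.OX]-1
p3 X@[OOX/.XO/..X]: (1,0)[OOX/XXO/..X]+1* (2,0)[OOX/.XO/X.X]+1 (2,1)[OOX/.XO/.XX]+1
p4 O@[OOX/XXO/..X]: (2,0)[OOX/XXO/O.X]-1* (2,1)[OOX/XXO/.OX]-1
p5 X@[OOX/XXO/O.X]: (2,1)[OOX/XXO/OXX]+1*
p6 O@[OOX/XXO/OXX] terminal -1; root [O.X/..O/..X] d6

PV length from [O.X/..O/..X]: 5 plies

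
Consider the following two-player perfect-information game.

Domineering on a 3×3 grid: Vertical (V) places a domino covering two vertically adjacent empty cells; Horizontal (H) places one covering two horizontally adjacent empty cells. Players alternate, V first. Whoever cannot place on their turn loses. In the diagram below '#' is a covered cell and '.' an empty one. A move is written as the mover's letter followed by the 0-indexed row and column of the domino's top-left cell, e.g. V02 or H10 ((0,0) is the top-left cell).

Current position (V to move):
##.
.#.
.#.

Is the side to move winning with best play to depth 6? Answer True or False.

V winning at [##./.#./.#.]: True

ply 1, V at ##./.#./.#. | V02=+1→###/.##/.#.*; V10=+1→##./##./##.; V12=+1→##./.##/.##
ply 2: ###/.##/.#. is terminal -1 (H); from ##./.#./.#. depth 6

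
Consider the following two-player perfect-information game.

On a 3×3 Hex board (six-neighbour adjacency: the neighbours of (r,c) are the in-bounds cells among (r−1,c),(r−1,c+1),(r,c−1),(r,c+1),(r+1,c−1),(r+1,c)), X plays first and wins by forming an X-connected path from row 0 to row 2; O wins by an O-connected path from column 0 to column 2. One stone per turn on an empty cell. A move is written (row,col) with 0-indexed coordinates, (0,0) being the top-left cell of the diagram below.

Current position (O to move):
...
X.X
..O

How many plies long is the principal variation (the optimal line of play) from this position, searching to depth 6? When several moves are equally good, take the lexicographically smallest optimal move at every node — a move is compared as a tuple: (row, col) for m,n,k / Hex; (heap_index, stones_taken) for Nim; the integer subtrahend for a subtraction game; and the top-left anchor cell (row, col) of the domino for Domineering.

[.../X.X/..O] O move#1: (0,0):-1/O../X.X/..O*, (0,1):-1/.O./X.X/..O, (0,2):-1/..O/X.X/..O, (1,1):-1/.../XOX/..O, (2,0):-1/.../X.X/O.O, (2,1):-1/.../X.X/.OO
[O../X.X/..O] X move#2: (0,1):+1/OX./X.X/..O*, (0,2):+1/O.X/X.X/..O, (1,1):+1/O../XXX/..O, (2,0):+1/O../X.X/X.O, (2,1):+1/O../X.X/.XO
[OX./X.X/..O] O move#3: (0,2):-1/OXO/X.X/..O*, (1,1):-1/OX./XOX/..O, (2,0):-1/OX./X.X/O.O, (2,1):-1/OX./X.X/.OO
[OXO/X.X/..O] X move#4: (1,1):+1/OXO/XXX/..O*, (2,0):+1/OXO/X.X/X.O, (2,1):+1/OXO/X.X/.XO
[OXO/XXX/..O] O move#5: (2,0):-1/OXO/XXX/O.O*, (2,1):-1/OXO/XXX/.OO
[OXO/XXX/O.O] X move#6: (2,1):+1/OXO/XXX/OXO*
[OXO/XXX/OXO] end (terminal -1, O#7); searched .../X.X/..O to 6

PV length from [.../X.X/..O]: 6 plies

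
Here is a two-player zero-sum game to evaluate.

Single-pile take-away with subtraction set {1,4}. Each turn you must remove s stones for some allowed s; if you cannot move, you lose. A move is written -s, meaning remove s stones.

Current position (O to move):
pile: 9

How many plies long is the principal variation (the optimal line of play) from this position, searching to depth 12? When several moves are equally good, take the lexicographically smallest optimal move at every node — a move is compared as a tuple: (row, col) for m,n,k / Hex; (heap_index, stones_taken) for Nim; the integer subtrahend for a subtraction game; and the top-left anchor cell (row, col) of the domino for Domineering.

ply 1, O at 9 | -1=-1→8; -4=+1→5*
ply 2, X at 5 | -1=-1→4*; -4=-1→1
ply 3, O at 4 | -1=-1→3; -4=+1→0*
ply 4: 0 is terminal -1 (X); from 9 depth 12

PV length from [9]: 3 plies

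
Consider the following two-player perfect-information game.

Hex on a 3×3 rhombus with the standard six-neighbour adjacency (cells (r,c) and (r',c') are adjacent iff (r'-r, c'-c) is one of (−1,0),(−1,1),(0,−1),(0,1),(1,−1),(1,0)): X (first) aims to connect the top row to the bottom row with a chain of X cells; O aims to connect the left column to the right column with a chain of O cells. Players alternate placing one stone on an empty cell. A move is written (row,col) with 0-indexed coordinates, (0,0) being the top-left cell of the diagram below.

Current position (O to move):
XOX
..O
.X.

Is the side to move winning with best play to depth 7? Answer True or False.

ply 1, O at XOX/..O/.X. | (1,0)=-1→XOX/O.O/.X.; (1,1)=+1→XOX/.OO/.X.*; (2,0)=-1→XOX/..O/OX.; (2,2)=-1→XOX/..O/.XO
ply 2, X at XOX/.OO/.X. | (1,0)=-1→XOX/XOO/.X.*; (2,0)=-1→XOX/.OO/XX.; (2,2)=-1→XOX/.OO/.XX
ply 3, O at XOX/XOO/.X. | (2,0)=+1→XOX/XOO/OX.*; (2,2)=-1→XOX/XOO/.XO
ply 4: XOX/XOO/OX. is terminal -1 (X); from XOX/..O/.X. depth 7

O winning at [XOX/..O/.X.]: True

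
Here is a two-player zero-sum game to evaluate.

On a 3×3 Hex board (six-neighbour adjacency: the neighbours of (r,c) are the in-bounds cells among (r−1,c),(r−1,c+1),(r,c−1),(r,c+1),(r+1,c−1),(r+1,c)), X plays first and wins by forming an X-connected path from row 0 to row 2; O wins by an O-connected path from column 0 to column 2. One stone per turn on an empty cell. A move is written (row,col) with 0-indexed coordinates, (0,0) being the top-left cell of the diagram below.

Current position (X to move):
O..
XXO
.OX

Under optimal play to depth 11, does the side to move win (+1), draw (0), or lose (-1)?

value(O../XXO/.OX, X) = +1

[O../XXO/.OX] X move#1: (0,1):-1/OX./XXO/.OX, (0,2):-1/O.X/XXO/.OX, (2,0):+1/O../XXO/XOX*
[O../XXO/XOX] O move#2: (0,1):-1/OO./XXO/XOX*, (0,2):-1/O.O/XXO/XOX
[OO./XXO/XOX] X move#3: (0,2):+1/OOX/XXO/XOX*
[OOX/XXO/XOX] end (terminal -1, O#4); searched O../XXO/.OX to 11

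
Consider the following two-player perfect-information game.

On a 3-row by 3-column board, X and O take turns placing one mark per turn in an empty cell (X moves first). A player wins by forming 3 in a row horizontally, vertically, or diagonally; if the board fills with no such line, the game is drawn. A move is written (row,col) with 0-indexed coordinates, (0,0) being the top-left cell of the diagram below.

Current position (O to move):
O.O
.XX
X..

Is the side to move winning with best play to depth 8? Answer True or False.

[O.O/.XX/X..] O move#1: (0,1):+1/OOO/.XX/X..*, (1,0):+0/O.O/OXX/X.., (2,1):-1/O.O/.XX/XO., (2,2):-1/O.O/.XX/X.O
[OOO/.XX/X..] end (terminal -1, X#2); searched O.O/.XX/X.. to 8

O winning at [O.O/.XX/X..]: True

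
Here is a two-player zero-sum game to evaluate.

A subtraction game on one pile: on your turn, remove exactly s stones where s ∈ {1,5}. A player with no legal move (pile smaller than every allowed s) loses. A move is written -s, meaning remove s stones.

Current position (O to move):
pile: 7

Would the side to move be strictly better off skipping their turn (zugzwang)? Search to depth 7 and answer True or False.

zugzwang(7, O) = False

p1 O@[7]: -1[6]+1* -5[2]+1
p2 X@[6]: -1[5]-1* -5[1]-1
p3 O@[5]: -1[4]+1* -5[0]+1
p4 X@[4]: -1[3]-1*
p5 O@[3]: -1[2]+1*
p6 X@[2]: -1[1]-1*
p7 O@[1]: -1[0]+1*
p8 X@[0] terminal -1; root [7] d7
if O skipped the turn, X would face:
~ p1 X@[7]: -1[6]+1* -5[2]+1
~ p2 O@[6]: -1[5]-1* -5[1]-1
~ p3 X@[5]: -1[4]+1* -5[0]+1
~ p4 O@[4]: -1[3]-1*
~ p5 X@[3]: -1[2]+1*
~ p6 O@[2]: -1[1]-1*
~ p7 X@[1]: -1[0]+1*
~ p8 O@[0] terminal -1; root [7] d7
compare (O): move=+1 vs pass=-1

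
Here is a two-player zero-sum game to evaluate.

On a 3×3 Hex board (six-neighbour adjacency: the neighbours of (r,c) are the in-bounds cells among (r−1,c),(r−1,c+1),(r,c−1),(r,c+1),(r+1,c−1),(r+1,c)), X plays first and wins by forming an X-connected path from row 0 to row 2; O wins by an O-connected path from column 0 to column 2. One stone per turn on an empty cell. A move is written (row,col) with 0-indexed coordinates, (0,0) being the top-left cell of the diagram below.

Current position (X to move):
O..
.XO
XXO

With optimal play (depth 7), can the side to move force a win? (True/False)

X winning at [O../.XO/XXO]: True

ply 1, X at O../.XO/XXO | (0,1)=+1→OX./.XO/XXO*; (0,2)=+1→O.X/.XO/XXO; (1,0)=+1→O../XXO/XXO
ply 2: OX./.XO/XXO is terminal -1 (O); from O../.XO/XXO depth 7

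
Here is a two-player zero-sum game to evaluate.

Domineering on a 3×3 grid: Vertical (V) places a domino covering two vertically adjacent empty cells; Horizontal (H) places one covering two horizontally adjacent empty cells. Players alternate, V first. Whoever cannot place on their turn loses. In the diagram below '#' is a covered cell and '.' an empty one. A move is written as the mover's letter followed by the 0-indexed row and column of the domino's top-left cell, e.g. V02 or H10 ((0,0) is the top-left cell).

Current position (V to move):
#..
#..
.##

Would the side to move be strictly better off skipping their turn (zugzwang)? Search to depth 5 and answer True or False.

ply 1, V at #../#../.## | V01=+1→##./##./.##*; V02=+1→#.#/#.#/.##
ply 2: ##./##./.## is terminal -1 (H); from #../#../.## depth 5
pass branch (H moves first from the same position):
  | ply 1, H at #../#../.## | H01=+1→###/#../.##*; H11=+1→#../###/.##
  | ply 2: ###/#../.## is terminal -1 (V); from #../#../.## depth 5
V moving scores +1; V passing scores -1

zugzwang(#../#../.##, V) = False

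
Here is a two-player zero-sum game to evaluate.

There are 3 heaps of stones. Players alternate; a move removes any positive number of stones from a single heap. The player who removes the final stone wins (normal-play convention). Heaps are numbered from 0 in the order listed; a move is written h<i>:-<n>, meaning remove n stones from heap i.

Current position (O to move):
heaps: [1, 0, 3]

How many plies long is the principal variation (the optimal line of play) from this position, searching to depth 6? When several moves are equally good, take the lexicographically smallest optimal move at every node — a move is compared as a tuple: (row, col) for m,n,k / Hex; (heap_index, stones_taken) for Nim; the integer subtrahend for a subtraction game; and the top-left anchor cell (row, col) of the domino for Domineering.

PV length from [(1,0,3)]: 3 plies

[(1,0,3)] O move#1: h0:-1:-1/(0,0,3), h2:-1:-1/(1,0,2), h2:-2:+1/(1,0,1)*, h2:-3:-1/(1,0,0)
[(1,0,1)] X move#2: h0:-1:-1/(0,0,1)*, h2:-1:-1/(1,0,0)
[(0,0,1)] O move#3: h2:-1:+1/(0,0,0)*
[(0,0,0)] end (terminal -1, X#4); searched (1,0,3) to 6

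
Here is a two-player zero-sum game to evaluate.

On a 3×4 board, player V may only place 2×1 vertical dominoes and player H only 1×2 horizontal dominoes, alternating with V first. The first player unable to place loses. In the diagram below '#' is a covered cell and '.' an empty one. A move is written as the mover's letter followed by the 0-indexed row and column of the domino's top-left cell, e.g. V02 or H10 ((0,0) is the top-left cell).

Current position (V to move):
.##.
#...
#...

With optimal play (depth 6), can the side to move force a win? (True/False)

p1 V@[.##./#.../#...]: V03[.###/#..#/#...]-1 V11[.##./##../##..]-1 V12[.##./#.#./#.#.]+1* V13[.##./#..#/#..#]-1
p2 H@[.##./#.#./#.#.] terminal -1; root [.##./#.../#...] d6

V winning at [.##./#.../#...]: True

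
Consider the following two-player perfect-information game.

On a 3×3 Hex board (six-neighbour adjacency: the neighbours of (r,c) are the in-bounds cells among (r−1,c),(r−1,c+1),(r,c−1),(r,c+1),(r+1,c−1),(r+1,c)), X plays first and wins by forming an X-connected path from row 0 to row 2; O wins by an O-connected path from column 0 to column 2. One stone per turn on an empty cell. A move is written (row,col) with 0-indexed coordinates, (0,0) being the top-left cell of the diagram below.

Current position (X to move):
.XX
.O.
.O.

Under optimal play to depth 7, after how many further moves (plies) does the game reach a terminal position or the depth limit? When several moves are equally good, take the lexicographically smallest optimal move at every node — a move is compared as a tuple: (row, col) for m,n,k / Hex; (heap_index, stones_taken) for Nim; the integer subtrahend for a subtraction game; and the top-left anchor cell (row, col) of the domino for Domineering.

p1 X@[.XX/.O./.O.]: (0,0)[XXX/.O./.O.]-1* (1,0)[.XX/XO./.O.]-1 (1,2)[.XX/.OX/.O.]-1 (2,0)[.XX/.O./XO.]-1 (2,2)[.XX/.O./.OX]-1
p2 O@[XXX/.O./.O.]: (1,0)[XXX/OO./.O.]+1* (1,2)[XXX/.OO/.O.]+1 (2,0)[XXX/.O./OO.]+1 (2,2)[XXX/.O./.OO]+1
p3 X@[XXX/OO./.O.]: (1,2)[XXX/OOX/.O.]-1* (2,0)[XXX/OO./XO.]-1 (2,2)[XXX/OO./.OX]-1
p4 O@[XXX/OOX/.O.]: (2,0)[XXX/OOX/OO.]-1 (2,2)[XXX/OOX/.OO]+1*
p5 X@[XXX/OOX/.OO] terminal -1; root [.XX/.O./.O.] d7

PV length from [.XX/.O./.O.]: 4 plies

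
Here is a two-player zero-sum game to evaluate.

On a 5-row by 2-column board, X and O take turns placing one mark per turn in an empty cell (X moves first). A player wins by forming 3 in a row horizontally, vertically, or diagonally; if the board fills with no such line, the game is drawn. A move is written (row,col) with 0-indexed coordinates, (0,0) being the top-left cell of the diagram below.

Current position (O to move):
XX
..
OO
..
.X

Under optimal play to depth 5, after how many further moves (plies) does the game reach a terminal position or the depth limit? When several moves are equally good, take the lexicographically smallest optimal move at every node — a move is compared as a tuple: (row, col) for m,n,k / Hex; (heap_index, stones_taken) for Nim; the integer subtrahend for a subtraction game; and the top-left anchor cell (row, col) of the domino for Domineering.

ply 1, O at XX/../OO/../.X | (1,0)=+0→XX/O./OO/../.X; (1,1)=+1→XX/.O/OO/../.X*; (3,0)=+1→XX/../OO/O./.X; (3,1)=+1→XX/../OO/.O/.X; (4,0)=+0→XX/../OO/../OX
ply 2, X at XX/.O/OO/../.X | (1,0)=-1→XX/XO/OO/../.X*; (3,0)=-1→XX/.O/OO/X./.X; (3,1)=-1→XX/.O/OO/.X/.X; (4,0)=-1→XX/.O/OO/../XX
ply 3, O at XX/XO/OO/../.X | (3,0)=+1→XX/XO/OO/O./.X*; (3,1)=+1→XX/XO/OO/.O/.X; (4,0)=+1→XX/XO/OO/../OX
ply 4, X at XX/XO/OO/O./.X | (3,1)=-1→XX/XO/OO/OX/.X*; (4,0)=-1→XX/XO/OO/O./XX
ply 5, O at XX/XO/OO/OX/.X | (4,0)=+1→XX/XO/OO/OX/OX*
ply 6: XX/XO/OO/OX/OX is terminal -1 (X); from XX/../OO/../.X depth 5

PV length from [XX/../OO/../.X]: 5 plies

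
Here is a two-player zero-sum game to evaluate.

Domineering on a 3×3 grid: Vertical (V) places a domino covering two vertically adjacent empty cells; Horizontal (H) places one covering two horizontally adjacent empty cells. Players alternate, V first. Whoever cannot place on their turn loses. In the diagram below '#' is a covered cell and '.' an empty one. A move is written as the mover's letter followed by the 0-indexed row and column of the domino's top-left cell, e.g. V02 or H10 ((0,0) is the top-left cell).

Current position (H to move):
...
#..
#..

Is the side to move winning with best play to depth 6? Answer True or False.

ply 1, H at .../#../#.. | H00=-1→##./#../#..; H01=-1→.##/#../#..; H11=+1→.../###/#..*; H21=-1→.../#../###
ply 2: .../###/#.. is terminal -1 (V); from .../#../#.. depth 6

H winning at [.../#../#..]: True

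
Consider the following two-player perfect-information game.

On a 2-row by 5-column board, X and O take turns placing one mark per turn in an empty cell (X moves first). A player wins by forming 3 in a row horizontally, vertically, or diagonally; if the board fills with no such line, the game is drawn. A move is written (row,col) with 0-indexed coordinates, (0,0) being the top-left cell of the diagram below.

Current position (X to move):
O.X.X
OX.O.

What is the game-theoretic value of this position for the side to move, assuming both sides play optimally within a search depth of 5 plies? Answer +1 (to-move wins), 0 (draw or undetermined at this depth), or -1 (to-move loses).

value(O.X.X/OX.O., X) = +1

[O.X.X/OX.O.] X move#1: (0,1):+0/OXX.X/OX.O., (0,3):+1/O.XXX/OX.O.*, (1,2):+0/O.X.X/OXXO., (1,4):+0/O.X.X/OX.OX
[O.XXX/OX.O.] end (terminal -1, O#2); searched O.X.X/OX.O. to 5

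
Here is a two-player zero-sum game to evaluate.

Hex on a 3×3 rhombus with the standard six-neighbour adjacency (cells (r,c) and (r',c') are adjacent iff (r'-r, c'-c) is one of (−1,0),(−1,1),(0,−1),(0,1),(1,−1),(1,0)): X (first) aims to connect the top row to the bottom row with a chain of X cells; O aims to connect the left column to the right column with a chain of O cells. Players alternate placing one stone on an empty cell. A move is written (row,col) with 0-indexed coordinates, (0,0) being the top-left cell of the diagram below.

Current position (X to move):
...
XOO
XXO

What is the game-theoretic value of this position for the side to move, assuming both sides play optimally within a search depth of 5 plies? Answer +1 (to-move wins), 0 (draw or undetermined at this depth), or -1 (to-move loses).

[.../XOO/XXO] X move#1: (0,0):+1/X../XOO/XXO*, (0,1):+1/.X./XOO/XXO, (0,2):+1/..X/XOO/XXO
[X../XOO/XXO] end (terminal -1, O#2); searched .../XOO/XXO to 5

value(.../XOO/XXO, X) = +1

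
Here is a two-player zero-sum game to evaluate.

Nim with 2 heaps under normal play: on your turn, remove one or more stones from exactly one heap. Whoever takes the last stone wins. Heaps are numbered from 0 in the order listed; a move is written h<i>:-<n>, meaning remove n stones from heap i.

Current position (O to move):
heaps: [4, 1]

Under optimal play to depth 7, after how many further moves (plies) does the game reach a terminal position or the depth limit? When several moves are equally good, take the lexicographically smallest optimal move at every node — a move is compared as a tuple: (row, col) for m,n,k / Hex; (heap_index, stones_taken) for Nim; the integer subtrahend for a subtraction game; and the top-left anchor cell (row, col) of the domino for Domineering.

ply 1, O at (4,1) | h0:-1=-1→(3,1); h0:-2=-1→(2,1); h0:-3=+1→(1,1)*; h0:-4=-1→(0,1); h1:-1=-1→(4,0)
ply 2, X at (1,1) | h0:-1=-1→(0,1)*; h1:-1=-1→(1,0)
ply 3, O at (0,1) | h1:-1=+1→(0,0)*
ply 4: (0,0) is terminal -1 (X); from (4,1) depth 7

PV length from [(4,1)]: 3 plies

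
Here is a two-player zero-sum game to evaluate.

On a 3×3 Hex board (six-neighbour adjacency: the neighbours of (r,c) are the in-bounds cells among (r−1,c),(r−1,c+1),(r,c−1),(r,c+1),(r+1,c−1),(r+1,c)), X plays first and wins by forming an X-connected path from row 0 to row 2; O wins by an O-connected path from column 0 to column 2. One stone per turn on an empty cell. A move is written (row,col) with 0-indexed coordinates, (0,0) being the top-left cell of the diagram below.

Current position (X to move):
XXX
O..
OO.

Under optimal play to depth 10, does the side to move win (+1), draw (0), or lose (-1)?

value(XXX/O../OO., X) = -1

ply 1, X at XXX/O../OO. | (1,1)=-1→XXX/OX./OO.*; (1,2)=-1→XXX/O.X/OO.; (2,2)=-1→XXX/O../OOX
ply 2, O at XXX/OX./OO. | (1,2)=+1→XXX/OXO/OO.*; (2,2)=+1→XXX/OX./OOO
ply 3: XXX/OXO/OO. is terminal -1 (X); from XXX/O../OO. depth 10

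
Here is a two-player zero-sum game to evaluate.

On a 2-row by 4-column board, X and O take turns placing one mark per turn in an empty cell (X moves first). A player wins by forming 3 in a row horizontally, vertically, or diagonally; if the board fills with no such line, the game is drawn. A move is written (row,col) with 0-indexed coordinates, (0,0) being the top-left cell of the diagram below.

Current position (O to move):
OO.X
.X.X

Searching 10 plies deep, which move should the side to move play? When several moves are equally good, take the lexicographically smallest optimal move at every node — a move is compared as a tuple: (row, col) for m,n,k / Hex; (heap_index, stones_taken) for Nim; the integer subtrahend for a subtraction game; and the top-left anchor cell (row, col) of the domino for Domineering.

p1 O@[OO.X/.X.X]: (0,2)[OOOX/.X.X]+1* (1,0)[OO.X/OX.X]-1 (1,2)[OO.X/.XOX]+0
p2 X@[OOOX/.X.X] terminal -1; root [OO.X/.X.X] d10

O's best at [OO.X/.X.X]: (0,2)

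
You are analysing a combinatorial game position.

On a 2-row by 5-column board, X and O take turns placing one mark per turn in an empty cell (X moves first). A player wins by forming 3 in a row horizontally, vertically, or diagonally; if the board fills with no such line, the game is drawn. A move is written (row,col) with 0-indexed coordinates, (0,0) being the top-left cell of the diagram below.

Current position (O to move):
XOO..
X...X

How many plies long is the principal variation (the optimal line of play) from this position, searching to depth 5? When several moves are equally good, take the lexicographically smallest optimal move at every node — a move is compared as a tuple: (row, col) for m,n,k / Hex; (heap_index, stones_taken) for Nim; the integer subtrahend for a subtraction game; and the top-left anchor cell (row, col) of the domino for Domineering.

[XOO../X...X] O move#1: (0,3):+1/XOOO./X...X*, (0,4):+0/XOO.O/X...X, (1,1):+0/XOO../XO..X, (1,2):+0/XOO../X.O.X, (1,3):+0/XOO../X..OX
[XOOO./X...X] end (terminal -1, X#2); searched XOO../X...X to 5

PV length from [XOO../X...X]: 1 ply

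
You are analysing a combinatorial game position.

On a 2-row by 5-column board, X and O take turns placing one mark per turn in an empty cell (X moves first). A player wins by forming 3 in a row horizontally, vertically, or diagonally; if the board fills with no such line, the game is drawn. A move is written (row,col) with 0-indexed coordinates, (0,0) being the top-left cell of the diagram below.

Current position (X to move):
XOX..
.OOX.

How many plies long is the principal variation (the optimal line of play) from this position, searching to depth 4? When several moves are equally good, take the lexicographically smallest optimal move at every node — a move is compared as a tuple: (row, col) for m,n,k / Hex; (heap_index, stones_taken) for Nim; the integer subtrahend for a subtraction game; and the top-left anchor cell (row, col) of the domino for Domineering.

p1 X@[XOX../.OOX.]: (0,3)[XOXX./.OOX.]-1 (0,4)[XOX.X/.OOX.]-1 (1,0)[XOX../XOOX.]+0* (1,4)[XOX../.OOXX]-1
p2 O@[XOX../XOOX.]: (0,3)[XOXO./XOOX.]+0* (0,4)[XOX.O/XOOX.]+0 (1,4)[XOX../XOOXO]+0
p3 X@[XOXO./XOOX.]: (0,4)[XOXOX/XOOX.]+0* (1,4)[XOXO./XOOXX]+0
p4 O@[XOXOX/XOOX.]: (1,4)[XOXOX/XOOXO]+0*
p5 X@[XOXOX/XOOXO] terminal +0; root [XOX../.OOX.] d4

PV length from [XOX../.OOX.]: 4 plies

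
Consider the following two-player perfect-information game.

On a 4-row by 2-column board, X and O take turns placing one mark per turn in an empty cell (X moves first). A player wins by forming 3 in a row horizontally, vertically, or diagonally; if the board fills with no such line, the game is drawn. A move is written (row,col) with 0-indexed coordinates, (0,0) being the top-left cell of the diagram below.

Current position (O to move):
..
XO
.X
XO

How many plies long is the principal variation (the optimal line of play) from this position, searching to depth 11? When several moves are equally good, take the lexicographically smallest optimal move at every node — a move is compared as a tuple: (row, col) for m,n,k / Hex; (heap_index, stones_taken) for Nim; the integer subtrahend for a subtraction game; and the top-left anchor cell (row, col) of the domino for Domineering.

ply 1, O at ../XO/.X/XO | (0,0)=-1→O./XO/.X/XO; (0,1)=-1→.O/XO/.X/XO; (2,0)=+0→../XO/OX/XO*
ply 2, X at ../XO/OX/XO | (0,0)=+0→X./XO/OX/XO*; (0,1)=+0→.X/XO/OX/XO
ply 3, O at X./XO/OX/XO | (0,1)=+0→XO/XO/OX/XO*
ply 4: XO/XO/OX/XO is terminal +0 (X); from ../XO/.X/XO depth 11

PV length from [../XO/.X/XO]: 3 plies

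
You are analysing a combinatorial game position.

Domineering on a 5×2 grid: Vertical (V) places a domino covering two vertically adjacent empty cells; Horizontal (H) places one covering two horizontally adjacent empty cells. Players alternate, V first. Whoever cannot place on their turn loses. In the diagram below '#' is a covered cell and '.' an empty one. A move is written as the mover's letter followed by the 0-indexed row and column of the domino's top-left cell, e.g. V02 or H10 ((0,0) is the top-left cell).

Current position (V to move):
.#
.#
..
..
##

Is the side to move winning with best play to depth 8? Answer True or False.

V winning at [.#/.#/../../##]: True

[.#/.#/../../##] V move#1: V00:-1/##/##/../../##, V10:-1/.#/##/#./../##, V20:+1/.#/.#/#./#./##*, V21:+1/.#/.#/.#/.#/##
[.#/.#/#./#./##] end (terminal -1, H#2); searched .#/.#/../../## to 8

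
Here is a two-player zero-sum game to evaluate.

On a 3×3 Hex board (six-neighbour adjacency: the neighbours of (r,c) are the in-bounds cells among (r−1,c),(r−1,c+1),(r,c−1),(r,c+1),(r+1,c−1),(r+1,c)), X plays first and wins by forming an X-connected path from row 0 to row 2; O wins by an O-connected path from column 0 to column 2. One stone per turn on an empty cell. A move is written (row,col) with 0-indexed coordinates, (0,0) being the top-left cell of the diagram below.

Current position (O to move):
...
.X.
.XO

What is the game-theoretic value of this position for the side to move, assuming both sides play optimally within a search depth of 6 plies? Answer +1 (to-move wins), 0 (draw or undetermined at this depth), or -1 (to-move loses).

value(.../.X./.XO, O) = -1

p1 O@[.../.X./.XO]: (0,0)[O../.X./.XO]-1* (0,1)[.O./.X./.XO]-1 (0,2)[..O/.X./.XO]-1 (1,0)[.../OX./.XO]-1 (1,2)[.../.XO/.XO]-1 (2,0)[.../.X./OXO]-1
p2 X@[O../.X./.XO]: (0,1)[OX./.X./.XO]+1* (0,2)[O.X/.X./.XO]+1 (1,0)[O../XX./.XO]+1 (1,2)[O../.XX/.XO]+1 (2,0)[O../.X./XXO]+1
p3 O@[OX./.X./.XO] terminal -1; root [.../.X./.XO] d6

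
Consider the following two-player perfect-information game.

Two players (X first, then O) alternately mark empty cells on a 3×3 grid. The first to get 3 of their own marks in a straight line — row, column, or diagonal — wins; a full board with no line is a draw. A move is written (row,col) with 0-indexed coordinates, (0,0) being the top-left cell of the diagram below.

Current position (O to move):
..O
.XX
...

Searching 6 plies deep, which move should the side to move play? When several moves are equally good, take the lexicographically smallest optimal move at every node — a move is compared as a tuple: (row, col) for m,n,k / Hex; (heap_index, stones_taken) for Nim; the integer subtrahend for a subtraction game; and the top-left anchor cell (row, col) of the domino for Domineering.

O's best at [..O/.XX/...]: (1,0)

p1 O@[..O/.XX/...]: (0,0)[O.O/.XX/...]-1 (0,1)[.OO/.XX/...]-1 (1,0)[..O/OXX/...]+0* (2,0)[..O/.XX/O..]-1 (2,1)[..O/.XX/.O.]-1 (2,2)[..O/.XX/..O]-1
p2 X@[..O/OXX/...]: (0,0)[X.O/OXX/...]+0* (0,1)[.XO/OXX/...]+0 (2,0)[..O/OXX/X..]+0 (2,1)[..O/OXX/.X.]+0 (2,2)[..O/OXX/..X]-1
p3 O@[X.O/OXX/...]: (0,1)[XOO/OXX/...]-1 (2,0)[X.O/OXX/O..]-1 (2,1)[X.O/OXX/.O.]-1 (2,2)[X.O/OXX/..O]+0*
p4 X@[X.O/OXX/..O]: (0,1)[XXO/OXX/..O]+0* (2,0)[X.O/OXX/X.O]+0 (2,1)[X.O/OXX/.XO]+0
p5 O@[XXO/OXX/..O]: (2,0)[XXO/OXX/O.O]-1 (2,1)[XXO/OXX/.OO]+0*
p6 X@[XXO/OXX/.OO]: (2,0)[XXO/OXX/XOO]+0*
p7 O@[XXO/OXX/XOO] terminal +0; root [..O/.XX/...] d6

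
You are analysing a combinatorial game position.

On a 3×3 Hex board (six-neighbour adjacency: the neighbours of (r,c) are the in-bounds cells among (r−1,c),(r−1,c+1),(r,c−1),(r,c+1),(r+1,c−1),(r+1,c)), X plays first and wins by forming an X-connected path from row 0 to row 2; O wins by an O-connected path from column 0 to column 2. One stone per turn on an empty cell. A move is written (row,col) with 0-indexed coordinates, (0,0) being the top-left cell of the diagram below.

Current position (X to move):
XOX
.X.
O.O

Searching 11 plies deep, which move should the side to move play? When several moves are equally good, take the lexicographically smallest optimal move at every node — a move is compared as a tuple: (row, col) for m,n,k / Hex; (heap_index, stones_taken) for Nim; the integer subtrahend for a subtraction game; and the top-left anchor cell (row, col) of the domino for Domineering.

X's best at [XOX/.X./O.O]: (2,1)

[XOX/.X./O.O] X move#1: (1,0):-1/XOX/XX./O.O, (1,2):-1/XOX/.XX/O.O, (2,1):+1/XOX/.X./OXO*
[XOX/.X./OXO] end (terminal -1, O#2); searched XOX/.X./O.O to 11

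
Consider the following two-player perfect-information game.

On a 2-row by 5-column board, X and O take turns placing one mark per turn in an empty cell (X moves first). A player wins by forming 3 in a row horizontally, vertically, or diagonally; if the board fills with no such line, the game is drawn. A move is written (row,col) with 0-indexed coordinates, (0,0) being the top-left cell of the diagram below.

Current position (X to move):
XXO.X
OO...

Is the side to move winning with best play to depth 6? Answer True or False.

p1 X@[XXO.X/OO...]: (0,3)[XXOXX/OO...]-1 (1,2)[XXO.X/OOX..]+0* (1,3)[XXO.X/OO.X.]-1 (1,4)[XXO.X/OO..X]-1
p2 O@[XXO.X/OOX..]: (0,3)[XXOOX/OOX..]+0* (1,3)[XXO.X/OOXO.]+0 (1,4)[XXO.X/OOX.O]+0
p3 X@[XXOOX/OOX..]: (1,3)[XXOOX/OOXX.]+0* (1,4)[XXOOX/OOX.X]+0
p4 O@[XXOOX/OOXX.]: (1,4)[XXOOX/OOXXO]+0*
p5 X@[XXOOX/OOXXO] terminal +0; root [XXO.X/OO...] d6

X winning at [XXO.X/OO...]: False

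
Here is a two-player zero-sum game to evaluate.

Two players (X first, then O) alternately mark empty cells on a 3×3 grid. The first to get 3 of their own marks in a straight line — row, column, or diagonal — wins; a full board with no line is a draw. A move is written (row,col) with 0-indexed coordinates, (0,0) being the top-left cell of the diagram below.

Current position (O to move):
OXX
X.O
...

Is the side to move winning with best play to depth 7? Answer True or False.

O winning at [OXX/X.O/...]: False

p1 O@[OXX/X.O/...]: (1,1)[OXX/XOO/...]+0* (2,0)[OXX/X.O/O..]+0 (2,1)[OXX/X.O/.O.]+0 (2,2)[OXX/X.O/..O]-1
p2 X@[OXX/XOO/...]: (2,0)[OXX/XOO/X..]-1 (2,1)[OXX/XOO/.X.]-1 (2,2)[OXX/XOO/..X]+0*
p3 O@[OXX/XOO/..X]: (2,0)[OXX/XOO/O.X]+0* (2,1)[OXX/XOO/.OX]+0
p4 X@[OXX/XOO/O.X]: (2,1)[OXX/XOO/OXX]+0*
p5 O@[OXX/XOO/OXX] terminal +0; root [OXX/X.O/...] d7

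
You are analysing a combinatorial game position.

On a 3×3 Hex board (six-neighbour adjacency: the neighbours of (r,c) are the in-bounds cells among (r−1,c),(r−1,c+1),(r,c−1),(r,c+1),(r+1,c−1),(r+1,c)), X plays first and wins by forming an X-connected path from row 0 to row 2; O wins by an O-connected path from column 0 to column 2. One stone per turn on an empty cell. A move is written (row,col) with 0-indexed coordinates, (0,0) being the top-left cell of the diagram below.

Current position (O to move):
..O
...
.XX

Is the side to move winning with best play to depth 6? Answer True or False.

O winning at [..O/.../.XX]: True

[..O/.../.XX] O move#1: (0,0):+1/O.O/.../.XX*, (0,1):+1/.OO/.../.XX, (1,0):+1/..O/O../.XX, (1,1):+1/..O/.O./.XX, (1,2):-1/..O/..O/.XX, (2,0):+1/..O/.../OXX
[O.O/.../.XX] X move#2: (0,1):-1/OXO/.../.XX*, (1,0):-1/O.O/X../.XX, (1,1):-1/O.O/.X./.XX, (1,2):-1/O.O/..X/.XX, (2,0):-1/O.O/.../XXX
[OXO/.../.XX] O move#3: (1,0):-1/OXO/O../.XX, (1,1):+1/OXO/.O./.XX*, (1,2):-1/OXO/..O/.XX, (2,0):-1/OXO/.../OXX
[OXO/.O./.XX] X move#4: (1,0):-1/OXO/XO./.XX*, (1,2):-1/OXO/.OX/.XX, (2,0):-1/OXO/.O./XXX
[OXO/XO./.XX] O move#5: (1,2):-1/OXO/XOO/.XX, (2,0):+1/OXO/XO./OXX*
[OXO/XO./OXX] end (terminal -1, X#6); searched ..O/.../.XX to 6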